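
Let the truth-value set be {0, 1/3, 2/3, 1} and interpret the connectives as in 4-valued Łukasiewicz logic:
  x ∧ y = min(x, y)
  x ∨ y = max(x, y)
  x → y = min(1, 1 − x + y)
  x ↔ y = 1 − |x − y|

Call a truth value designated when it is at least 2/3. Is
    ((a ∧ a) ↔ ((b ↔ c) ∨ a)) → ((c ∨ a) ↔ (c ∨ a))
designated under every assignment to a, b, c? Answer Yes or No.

At a = 0, b = 2/3, c = 2/3, for instance:
a ∧ a = 0 ∧ 0 = 0
b ↔ c = 2/3 ↔ 2/3 = 1
(b ↔ c) ∨ a = 1 ∨ 0 = 1
(a ∧ a) ↔ ((b ↔ c) ∨ a) = 0 ↔ 1 = 0
c ∨ a = 2/3 ∨ 0 = 2/3
c ∨ a = 2/3 ∨ 0 = 2/3
(c ∨ a) ↔ (c ∨ a) = 2/3 ↔ 2/3 = 1
((a ∧ a) ↔ ((b ↔ c) ∨ a)) → ((c ∨ a) ↔ (c ∨ a)) = 0 → 1 = 1
and checking the remaining 63 assignments likewise gives ≥ 2/3 in every case.

Yes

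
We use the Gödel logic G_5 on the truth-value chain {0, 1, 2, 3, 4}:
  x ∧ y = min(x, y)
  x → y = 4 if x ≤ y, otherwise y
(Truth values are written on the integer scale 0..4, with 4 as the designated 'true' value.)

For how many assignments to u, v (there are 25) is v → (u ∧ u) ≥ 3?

value 4: 15 assignments (counts)
value 3: 1 assignment (counts)
value 2: 2 assignments
value 1: 3 assignments
value 0: 4 assignments
So 16 of the 25 assignments meet the threshold.

16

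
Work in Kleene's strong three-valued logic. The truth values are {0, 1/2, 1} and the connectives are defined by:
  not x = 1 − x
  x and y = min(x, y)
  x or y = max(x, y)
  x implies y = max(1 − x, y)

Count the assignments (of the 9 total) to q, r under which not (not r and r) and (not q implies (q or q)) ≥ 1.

2

q = 0, r = 0 ↦ 0  <
q = 0, r = 1/2 ↦ 0  <
q = 0, r = 1 ↦ 0  <
q = 1/2, r = 0 ↦ 1/2  <
q = 1/2, r = 1/2 ↦ 1/2  <
q = 1/2, r = 1 ↦ 1/2  <
q = 1, r = 0 ↦ 1  ≥
q = 1, r = 1/2 ↦ 1/2  <
q = 1, r = 1 ↦ 1  ≥
So 2 of the 9 assignments meet the threshold.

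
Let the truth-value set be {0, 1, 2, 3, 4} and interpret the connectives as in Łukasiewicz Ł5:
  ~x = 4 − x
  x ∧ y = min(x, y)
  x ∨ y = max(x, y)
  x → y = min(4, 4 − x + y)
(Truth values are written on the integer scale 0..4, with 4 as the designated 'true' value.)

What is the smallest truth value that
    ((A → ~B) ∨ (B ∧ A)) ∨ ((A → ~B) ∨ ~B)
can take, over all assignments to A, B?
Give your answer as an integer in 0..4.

Take A = 2, B = 4:
~B = ~4 = 0
A → ~B = 2 → 0 = 2
B ∧ A = 4 ∧ 2 = 2
(A → ~B) ∨ (B ∧ A) = 2 ∨ 2 = 2
~B = ~4 = 0
A → ~B = 2 → 0 = 2
~B = ~4 = 0
(A → ~B) ∨ ~B = 2 ∨ 0 = 2
((A → ~B) ∨ (B ∧ A)) ∨ ((A → ~B) ∨ ~B) = 2 ∨ 2 = 2
No assignment yields a value below 2, so this is the minimum.

2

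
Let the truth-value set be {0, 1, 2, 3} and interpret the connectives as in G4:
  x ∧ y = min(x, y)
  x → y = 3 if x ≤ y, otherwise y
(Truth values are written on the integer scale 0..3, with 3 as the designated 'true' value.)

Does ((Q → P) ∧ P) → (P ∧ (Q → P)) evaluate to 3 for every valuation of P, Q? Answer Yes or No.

Yes

P = 0, Q = 0 ↦ 3
P = 0, Q = 1 ↦ 3
P = 0, Q = 2 ↦ 3
P = 0, Q = 3 ↦ 3
P = 1, Q = 0 ↦ 3
P = 1, Q = 1 ↦ 3
P = 1, Q = 2 ↦ 3
P = 1, Q = 3 ↦ 3
P = 2, Q = 0 ↦ 3
P = 2, Q = 1 ↦ 3
P = 2, Q = 2 ↦ 3
P = 2, Q = 3 ↦ 3
P = 3, Q = 0 ↦ 3
P = 3, Q = 1 ↦ 3
P = 3, Q = 2 ↦ 3
P = 3, Q = 3 ↦ 3
Every assignment gives a value ≥ 3.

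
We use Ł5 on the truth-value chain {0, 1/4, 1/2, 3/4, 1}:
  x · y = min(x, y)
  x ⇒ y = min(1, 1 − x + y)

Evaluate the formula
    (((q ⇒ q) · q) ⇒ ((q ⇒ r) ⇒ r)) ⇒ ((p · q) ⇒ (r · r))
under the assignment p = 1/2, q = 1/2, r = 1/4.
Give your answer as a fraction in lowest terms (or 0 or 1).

3/4

q ⇒ q = 1/2 ⇒ 1/2 = 1
(q ⇒ q) · q = 1 · 1/2 = 1/2
q ⇒ r = 1/2 ⇒ 1/4 = 3/4
(q ⇒ r) ⇒ r = 3/4 ⇒ 1/4 = 1/2
((q ⇒ q) · q) ⇒ ((q ⇒ r) ⇒ r) = 1/2 ⇒ 1/2 = 1
p · q = 1/2 · 1/2 = 1/2
r · r = 1/4 · 1/4 = 1/4
(p · q) ⇒ (r · r) = 1/2 ⇒ 1/4 = 3/4
(((q ⇒ q) · q) ⇒ ((q ⇒ r) ⇒ r)) ⇒ ((p · q) ⇒ (r · r)) = 1 ⇒ 3/4 = 3/4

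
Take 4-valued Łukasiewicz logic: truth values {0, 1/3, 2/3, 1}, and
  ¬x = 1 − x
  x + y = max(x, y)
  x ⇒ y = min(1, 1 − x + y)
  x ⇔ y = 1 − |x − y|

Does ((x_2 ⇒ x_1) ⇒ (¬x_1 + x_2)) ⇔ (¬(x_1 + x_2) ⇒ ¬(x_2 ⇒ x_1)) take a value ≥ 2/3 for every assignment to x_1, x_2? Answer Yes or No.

Counterexample: take x_1 = 0, x_2 = 0.
x_2 ⇒ x_1 = 0 ⇒ 0 = 1
¬x_1 = ¬0 = 1
¬x_1 + x_2 = 1 + 0 = 1
(x_2 ⇒ x_1) ⇒ (¬x_1 + x_2) = 1 ⇒ 1 = 1
x_1 + x_2 = 0 + 0 = 0
¬(x_1 + x_2) = ¬0 = 1
x_2 ⇒ x_1 = 0 ⇒ 0 = 1
¬(x_2 ⇒ x_1) = ¬1 = 0
¬(x_1 + x_2) ⇒ ¬(x_2 ⇒ x_1) = 1 ⇒ 0 = 0
((x_2 ⇒ x_1) ⇒ (¬x_1 + x_2)) ⇔ (¬(x_1 + x_2) ⇒ ¬(x_2 ⇒ x_1)) = 1 ⇔ 0 = 0
This gives 0, which is below 2/3.

No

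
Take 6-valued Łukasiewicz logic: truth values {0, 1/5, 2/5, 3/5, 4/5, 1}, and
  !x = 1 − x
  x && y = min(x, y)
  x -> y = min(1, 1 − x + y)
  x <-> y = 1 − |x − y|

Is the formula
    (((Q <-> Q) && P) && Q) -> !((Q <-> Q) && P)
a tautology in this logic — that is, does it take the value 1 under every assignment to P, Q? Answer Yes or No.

No

Counterexample: take P = 3/5, Q = 3/5.
Q <-> Q = 3/5 <-> 3/5 = 1
(Q <-> Q) && P = 1 && 3/5 = 3/5
((Q <-> Q) && P) && Q = 3/5 && 3/5 = 3/5
Q <-> Q = 3/5 <-> 3/5 = 1
(Q <-> Q) && P = 1 && 3/5 = 3/5
!((Q <-> Q) && P) = !3/5 = 2/5
(((Q <-> Q) && P) && Q) -> !((Q <-> Q) && P) = 3/5 -> 2/5 = 4/5
This gives 4/5 ≠ 1.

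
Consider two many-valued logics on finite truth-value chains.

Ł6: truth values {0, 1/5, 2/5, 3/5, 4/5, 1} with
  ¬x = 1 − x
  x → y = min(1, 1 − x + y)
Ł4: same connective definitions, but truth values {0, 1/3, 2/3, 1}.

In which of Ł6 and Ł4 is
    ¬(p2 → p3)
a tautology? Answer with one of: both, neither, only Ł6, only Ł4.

neither

In Ł6: at p2 = 0, p3 = 0 the value is 0 — not a tautology.
In Ł4: at p2 = 0, p3 = 0 the value is 0 — not a tautology.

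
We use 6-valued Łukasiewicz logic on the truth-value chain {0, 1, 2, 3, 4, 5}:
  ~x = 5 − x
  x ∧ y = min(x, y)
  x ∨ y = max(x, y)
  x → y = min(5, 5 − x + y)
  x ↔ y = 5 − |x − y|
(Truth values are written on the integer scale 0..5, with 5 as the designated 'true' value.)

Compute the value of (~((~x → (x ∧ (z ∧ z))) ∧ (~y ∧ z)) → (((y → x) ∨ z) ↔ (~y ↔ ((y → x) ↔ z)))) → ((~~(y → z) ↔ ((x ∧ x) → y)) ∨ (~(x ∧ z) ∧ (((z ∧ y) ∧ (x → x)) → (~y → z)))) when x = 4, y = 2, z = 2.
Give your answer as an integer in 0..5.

~x = ~4 = 1
z ∧ z = 2 ∧ 2 = 2
x ∧ (z ∧ z) = 4 ∧ 2 = 2
~x → (x ∧ (z ∧ z)) = 1 → 2 = 5
~y = ~2 = 3
~y ∧ z = 3 ∧ 2 = 2
(~x → (x ∧ (z ∧ z))) ∧ (~y ∧ z) = 5 ∧ 2 = 2
~((~x → (x ∧ (z ∧ z))) ∧ (~y ∧ z)) = ~2 = 3
y → x = 2 → 4 = 5
(y → x) ∨ z = 5 ∨ 2 = 5
~y = ~2 = 3
y → x = 2 → 4 = 5
(y → x) ↔ z = 5 ↔ 2 = 2
~y ↔ ((y → x) ↔ z) = 3 ↔ 2 = 4
((y → x) ∨ z) ↔ (~y ↔ ((y → x) ↔ z)) = 5 ↔ 4 = 4
~((~x → (x ∧ (z ∧ z))) ∧ (~y ∧ z)) → (((y → x) ∨ z) ↔ (~y ↔ ((y → x) ↔ z))) = 3 → 4 = 5
y → z = 2 → 2 = 5
~(y → z) = ~5 = 0
~~(y → z) = ~0 = 5
x ∧ x = 4 ∧ 4 = 4
(x ∧ x) → y = 4 → 2 = 3
~~(y → z) ↔ ((x ∧ x) → y) = 5 ↔ 3 = 3
x ∧ z = 4 ∧ 2 = 2
~(x ∧ z) = ~2 = 3
z ∧ y = 2 ∧ 2 = 2
x → x = 4 → 4 = 5
(z ∧ y) ∧ (x → x) = 2 ∧ 5 = 2
~y = ~2 = 3
~y → z = 3 → 2 = 4
((z ∧ y) ∧ (x → x)) → (~y → z) = 2 → 4 = 5
~(x ∧ z) ∧ (((z ∧ y) ∧ (x → x)) → (~y → z)) = 3 ∧ 5 = 3
(~~(y → z) ↔ ((x ∧ x) → y)) ∨ (~(x ∧ z) ∧ (((z ∧ y) ∧ (x → x)) → (~y → z))) = 3 ∨ 3 = 3
(~((~x → (x ∧ (z ∧ z))) ∧ (~y ∧ z)) → (((y → x) ∨ z) ↔ (~y ↔ ((y → x) ↔ z)))) → ((~~(y → z) ↔ ((x ∧ x) → y)) ∨ (~(x ∧ z) ∧ (((z ∧ y) ∧ (x → x)) → (~y → z)))) = 5 → 3 = 3

3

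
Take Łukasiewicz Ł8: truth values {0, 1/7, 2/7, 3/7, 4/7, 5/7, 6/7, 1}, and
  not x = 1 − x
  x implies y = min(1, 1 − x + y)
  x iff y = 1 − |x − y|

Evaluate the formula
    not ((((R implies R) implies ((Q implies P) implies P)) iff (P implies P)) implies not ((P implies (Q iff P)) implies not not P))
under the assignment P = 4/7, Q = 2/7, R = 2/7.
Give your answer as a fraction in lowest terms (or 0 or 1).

1/7

R implies R = 2/7 implies 2/7 = 1
Q implies P = 2/7 implies 4/7 = 1
(Q implies P) implies P = 1 implies 4/7 = 4/7
(R implies R) implies ((Q implies P) implies P) = 1 implies 4/7 = 4/7
P implies P = 4/7 implies 4/7 = 1
((R implies R) implies ((Q implies P) implies P)) iff (P implies P) = 4/7 iff 1 = 4/7
Q iff P = 2/7 iff 4/7 = 5/7
P implies (Q iff P) = 4/7 implies 5/7 = 1
not P = not 4/7 = 3/7
not not P = not 3/7 = 4/7
(P implies (Q iff P)) implies not not P = 1 implies 4/7 = 4/7
not ((P implies (Q iff P)) implies not not P) = not 4/7 = 3/7
(((R implies R) implies ((Q implies P) implies P)) iff (P implies P)) implies not ((P implies (Q iff P)) implies not not P) = 4/7 implies 3/7 = 6/7
not ((((R implies R) implies ((Q implies P) implies P)) iff (P implies P)) implies not ((P implies (Q iff P)) implies not not P)) = not 6/7 = 1/7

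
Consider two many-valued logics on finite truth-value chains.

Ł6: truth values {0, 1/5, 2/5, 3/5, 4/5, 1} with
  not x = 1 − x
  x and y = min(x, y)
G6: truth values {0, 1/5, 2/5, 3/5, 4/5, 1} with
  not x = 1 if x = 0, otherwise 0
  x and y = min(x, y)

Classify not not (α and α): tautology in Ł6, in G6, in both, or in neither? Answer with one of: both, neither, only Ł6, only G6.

In Ł6: at α = 0 the value is 0 — not a tautology.
In G6: at α = 0 the value is 0 — not a tautology.

neither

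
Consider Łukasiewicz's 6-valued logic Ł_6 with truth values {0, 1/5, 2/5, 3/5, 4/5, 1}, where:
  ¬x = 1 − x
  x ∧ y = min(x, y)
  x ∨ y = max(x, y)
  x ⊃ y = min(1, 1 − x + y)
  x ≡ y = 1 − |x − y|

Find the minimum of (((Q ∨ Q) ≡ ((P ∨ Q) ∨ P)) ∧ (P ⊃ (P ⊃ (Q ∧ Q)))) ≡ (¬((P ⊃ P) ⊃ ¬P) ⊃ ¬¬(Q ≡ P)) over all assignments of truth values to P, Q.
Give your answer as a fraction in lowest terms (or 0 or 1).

3/5

Take P = 2/5, Q = 0:
Q ∨ Q = 0 ∨ 0 = 0
P ∨ Q = 2/5 ∨ 0 = 2/5
(P ∨ Q) ∨ P = 2/5 ∨ 2/5 = 2/5
(Q ∨ Q) ≡ ((P ∨ Q) ∨ P) = 0 ≡ 2/5 = 3/5
Q ∧ Q = 0 ∧ 0 = 0
P ⊃ (Q ∧ Q) = 2/5 ⊃ 0 = 3/5
P ⊃ (P ⊃ (Q ∧ Q)) = 2/5 ⊃ 3/5 = 1
((Q ∨ Q) ≡ ((P ∨ Q) ∨ P)) ∧ (P ⊃ (P ⊃ (Q ∧ Q))) = 3/5 ∧ 1 = 3/5
P ⊃ P = 2/5 ⊃ 2/5 = 1
¬P = ¬2/5 = 3/5
(P ⊃ P) ⊃ ¬P = 1 ⊃ 3/5 = 3/5
¬((P ⊃ P) ⊃ ¬P) = ¬3/5 = 2/5
Q ≡ P = 0 ≡ 2/5 = 3/5
¬(Q ≡ P) = ¬3/5 = 2/5
¬¬(Q ≡ P) = ¬2/5 = 3/5
¬((P ⊃ P) ⊃ ¬P) ⊃ ¬¬(Q ≡ P) = 2/5 ⊃ 3/5 = 1
(((Q ∨ Q) ≡ ((P ∨ Q) ∨ P)) ∧ (P ⊃ (P ⊃ (Q ∧ Q)))) ≡ (¬((P ⊃ P) ⊃ ¬P) ⊃ ¬¬(Q ≡ P)) = 3/5 ≡ 1 = 3/5
No assignment yields a value below 3/5, so this is the minimum.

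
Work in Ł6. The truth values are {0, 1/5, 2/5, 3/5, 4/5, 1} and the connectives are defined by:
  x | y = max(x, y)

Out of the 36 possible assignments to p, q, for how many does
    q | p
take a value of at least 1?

11

value 1: 11 assignments (counts)
value 4/5: 9 assignments
value 3/5: 7 assignments
value 2/5: 5 assignments
value 1/5: 3 assignments
value 0: 1 assignment
So 11 of the 36 assignments meet the threshold.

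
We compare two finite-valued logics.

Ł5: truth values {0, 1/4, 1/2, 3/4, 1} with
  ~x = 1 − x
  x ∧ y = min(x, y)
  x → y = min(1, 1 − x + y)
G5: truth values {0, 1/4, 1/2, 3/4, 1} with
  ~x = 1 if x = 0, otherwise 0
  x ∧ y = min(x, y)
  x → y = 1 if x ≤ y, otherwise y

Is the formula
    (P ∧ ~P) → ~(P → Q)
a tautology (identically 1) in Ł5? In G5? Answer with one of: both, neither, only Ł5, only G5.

only G5

In Ł5: at P = 1/4, Q = 1/4 the value is 3/4 — not a tautology.
In G5: every assignment gives 1 — tautology.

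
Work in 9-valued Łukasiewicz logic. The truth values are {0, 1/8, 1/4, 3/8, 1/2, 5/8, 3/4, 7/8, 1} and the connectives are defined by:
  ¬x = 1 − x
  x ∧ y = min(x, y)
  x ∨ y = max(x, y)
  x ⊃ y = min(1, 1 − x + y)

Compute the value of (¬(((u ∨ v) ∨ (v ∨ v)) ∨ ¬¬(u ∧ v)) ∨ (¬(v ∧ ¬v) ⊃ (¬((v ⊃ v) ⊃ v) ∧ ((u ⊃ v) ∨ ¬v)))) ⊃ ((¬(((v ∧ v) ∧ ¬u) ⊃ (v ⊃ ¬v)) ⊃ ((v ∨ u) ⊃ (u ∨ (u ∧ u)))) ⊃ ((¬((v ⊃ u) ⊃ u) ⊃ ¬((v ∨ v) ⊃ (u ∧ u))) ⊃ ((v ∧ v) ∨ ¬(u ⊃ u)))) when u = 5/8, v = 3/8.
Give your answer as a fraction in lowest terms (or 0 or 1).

u ∨ v = 5/8 ∨ 3/8 = 5/8
v ∨ v = 3/8 ∨ 3/8 = 3/8
(u ∨ v) ∨ (v ∨ v) = 5/8 ∨ 3/8 = 5/8
u ∧ v = 5/8 ∧ 3/8 = 3/8
¬(u ∧ v) = ¬3/8 = 5/8
¬¬(u ∧ v) = ¬5/8 = 3/8
((u ∨ v) ∨ (v ∨ v)) ∨ ¬¬(u ∧ v) = 5/8 ∨ 3/8 = 5/8
¬(((u ∨ v) ∨ (v ∨ v)) ∨ ¬¬(u ∧ v)) = ¬5/8 = 3/8
¬v = ¬3/8 = 5/8
v ∧ ¬v = 3/8 ∧ 5/8 = 3/8
¬(v ∧ ¬v) = ¬3/8 = 5/8
v ⊃ v = 3/8 ⊃ 3/8 = 1
(v ⊃ v) ⊃ v = 1 ⊃ 3/8 = 3/8
¬((v ⊃ v) ⊃ v) = ¬3/8 = 5/8
u ⊃ v = 5/8 ⊃ 3/8 = 3/4
¬v = ¬3/8 = 5/8
(u ⊃ v) ∨ ¬v = 3/4 ∨ 5/8 = 3/4
¬((v ⊃ v) ⊃ v) ∧ ((u ⊃ v) ∨ ¬v) = 5/8 ∧ 3/4 = 5/8
¬(v ∧ ¬v) ⊃ (¬((v ⊃ v) ⊃ v) ∧ ((u ⊃ v) ∨ ¬v)) = 5/8 ⊃ 5/8 = 1
¬(((u ∨ v) ∨ (v ∨ v)) ∨ ¬¬(u ∧ v)) ∨ (¬(v ∧ ¬v) ⊃ (¬((v ⊃ v) ⊃ v) ∧ ((u ⊃ v) ∨ ¬v))) = 3/8 ∨ 1 = 1
v ∧ v = 3/8 ∧ 3/8 = 3/8
¬u = ¬5/8 = 3/8
(v ∧ v) ∧ ¬u = 3/8 ∧ 3/8 = 3/8
¬v = ¬3/8 = 5/8
v ⊃ ¬v = 3/8 ⊃ 5/8 = 1
((v ∧ v) ∧ ¬u) ⊃ (v ⊃ ¬v) = 3/8 ⊃ 1 = 1
¬(((v ∧ v) ∧ ¬u) ⊃ (v ⊃ ¬v)) = ¬1 = 0
v ∨ u = 3/8 ∨ 5/8 = 5/8
u ∧ u = 5/8 ∧ 5/8 = 5/8
u ∨ (u ∧ u) = 5/8 ∨ 5/8 = 5/8
(v ∨ u) ⊃ (u ∨ (u ∧ u)) = 5/8 ⊃ 5/8 = 1
¬(((v ∧ v) ∧ ¬u) ⊃ (v ⊃ ¬v)) ⊃ ((v ∨ u) ⊃ (u ∨ (u ∧ u))) = 0 ⊃ 1 = 1
v ⊃ u = 3/8 ⊃ 5/8 = 1
(v ⊃ u) ⊃ u = 1 ⊃ 5/8 = 5/8
¬((v ⊃ u) ⊃ u) = ¬5/8 = 3/8
v ∨ v = 3/8 ∨ 3/8 = 3/8
u ∧ u = 5/8 ∧ 5/8 = 5/8
(v ∨ v) ⊃ (u ∧ u) = 3/8 ⊃ 5/8 = 1
¬((v ∨ v) ⊃ (u ∧ u)) = ¬1 = 0
¬((v ⊃ u) ⊃ u) ⊃ ¬((v ∨ v) ⊃ (u ∧ u)) = 3/8 ⊃ 0 = 5/8
v ∧ v = 3/8 ∧ 3/8 = 3/8
u ⊃ u = 5/8 ⊃ 5/8 = 1
¬(u ⊃ u) = ¬1 = 0
(v ∧ v) ∨ ¬(u ⊃ u) = 3/8 ∨ 0 = 3/8
(¬((v ⊃ u) ⊃ u) ⊃ ¬((v ∨ v) ⊃ (u ∧ u))) ⊃ ((v ∧ v) ∨ ¬(u ⊃ u)) = 5/8 ⊃ 3/8 = 3/4
(¬(((v ∧ v) ∧ ¬u) ⊃ (v ⊃ ¬v)) ⊃ ((v ∨ u) ⊃ (u ∨ (u ∧ u)))) ⊃ ((¬((v ⊃ u) ⊃ u) ⊃ ¬((v ∨ v) ⊃ (u ∧ u))) ⊃ ((v ∧ v) ∨ ¬(u ⊃ u))) = 1 ⊃ 3/4 = 3/4
(¬(((u ∨ v) ∨ (v ∨ v)) ∨ ¬¬(u ∧ v)) ∨ (¬(v ∧ ¬v) ⊃ (¬((v ⊃ v) ⊃ v) ∧ ((u ⊃ v) ∨ ¬v)))) ⊃ ((¬(((v ∧ v) ∧ ¬u) ⊃ (v ⊃ ¬v)) ⊃ ((v ∨ u) ⊃ (u ∨ (u ∧ u)))) ⊃ ((¬((v ⊃ u) ⊃ u) ⊃ ¬((v ∨ v) ⊃ (u ∧ u))) ⊃ ((v ∧ v) ∨ ¬(u ⊃ u)))) = 1 ⊃ 3/4 = 3/4

3/4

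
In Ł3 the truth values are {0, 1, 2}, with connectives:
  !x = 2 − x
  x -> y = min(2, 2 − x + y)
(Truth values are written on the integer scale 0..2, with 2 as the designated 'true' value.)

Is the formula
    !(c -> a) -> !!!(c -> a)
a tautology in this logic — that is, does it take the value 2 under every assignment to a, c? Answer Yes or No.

Yes

a = 0, c = 0 ↦ 2
a = 0, c = 1 ↦ 2
a = 0, c = 2 ↦ 2
a = 1, c = 0 ↦ 2
a = 1, c = 1 ↦ 2
a = 1, c = 2 ↦ 2
a = 2, c = 0 ↦ 2
a = 2, c = 1 ↦ 2
a = 2, c = 2 ↦ 2
Every assignment gives a value ≥ 2.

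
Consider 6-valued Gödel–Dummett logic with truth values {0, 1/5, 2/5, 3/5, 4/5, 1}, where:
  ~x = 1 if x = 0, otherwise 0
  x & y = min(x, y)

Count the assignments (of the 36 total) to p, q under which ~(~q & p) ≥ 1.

value 1: 31 assignments (counts)
value 0: 5 assignments
So 31 of the 36 assignments meet the threshold.

31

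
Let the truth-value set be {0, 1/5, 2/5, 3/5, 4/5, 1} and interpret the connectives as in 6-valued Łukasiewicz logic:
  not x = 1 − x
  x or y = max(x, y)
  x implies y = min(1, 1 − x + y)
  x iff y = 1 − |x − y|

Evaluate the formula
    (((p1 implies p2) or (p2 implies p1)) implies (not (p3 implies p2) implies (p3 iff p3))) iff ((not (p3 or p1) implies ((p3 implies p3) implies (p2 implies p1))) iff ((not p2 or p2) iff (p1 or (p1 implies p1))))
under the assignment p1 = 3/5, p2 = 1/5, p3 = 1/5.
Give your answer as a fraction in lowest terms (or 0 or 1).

p1 implies p2 = 3/5 implies 1/5 = 3/5
p2 implies p1 = 1/5 implies 3/5 = 1
(p1 implies p2) or (p2 implies p1) = 3/5 or 1 = 1
p3 implies p2 = 1/5 implies 1/5 = 1
not (p3 implies p2) = not 1 = 0
p3 iff p3 = 1/5 iff 1/5 = 1
not (p3 implies p2) implies (p3 iff p3) = 0 implies 1 = 1
((p1 implies p2) or (p2 implies p1)) implies (not (p3 implies p2) implies (p3 iff p3)) = 1 implies 1 = 1
p3 or p1 = 1/5 or 3/5 = 3/5
not (p3 or p1) = not 3/5 = 2/5
p3 implies p3 = 1/5 implies 1/5 = 1
p2 implies p1 = 1/5 implies 3/5 = 1
(p3 implies p3) implies (p2 implies p1) = 1 implies 1 = 1
not (p3 or p1) implies ((p3 implies p3) implies (p2 implies p1)) = 2/5 implies 1 = 1
not p2 = not 1/5 = 4/5
not p2 or p2 = 4/5 or 1/5 = 4/5
p1 implies p1 = 3/5 implies 3/5 = 1
p1 or (p1 implies p1) = 3/5 or 1 = 1
(not p2 or p2) iff (p1 or (p1 implies p1)) = 4/5 iff 1 = 4/5
(not (p3 or p1) implies ((p3 implies p3) implies (p2 implies p1))) iff ((not p2 or p2) iff (p1 or (p1 implies p1))) = 1 iff 4/5 = 4/5
(((p1 implies p2) or (p2 implies p1)) implies (not (p3 implies p2) implies (p3 iff p3))) iff ((not (p3 or p1) implies ((p3 implies p3) implies (p2 implies p1))) iff ((not p2 or p2) iff (p1 or (p1 implies p1)))) = 1 iff 4/5 = 4/5

4/5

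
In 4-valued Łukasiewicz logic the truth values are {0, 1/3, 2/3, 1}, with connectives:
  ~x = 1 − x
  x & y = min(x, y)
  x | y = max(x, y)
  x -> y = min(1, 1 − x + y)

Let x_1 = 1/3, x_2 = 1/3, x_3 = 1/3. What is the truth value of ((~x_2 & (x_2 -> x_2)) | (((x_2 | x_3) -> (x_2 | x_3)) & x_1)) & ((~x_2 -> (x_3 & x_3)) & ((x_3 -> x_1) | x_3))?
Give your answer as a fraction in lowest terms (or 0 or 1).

~x_2 = ~1/3 = 2/3
x_2 -> x_2 = 1/3 -> 1/3 = 1
~x_2 & (x_2 -> x_2) = 2/3 & 1 = 2/3
x_2 | x_3 = 1/3 | 1/3 = 1/3
x_2 | x_3 = 1/3 | 1/3 = 1/3
(x_2 | x_3) -> (x_2 | x_3) = 1/3 -> 1/3 = 1
((x_2 | x_3) -> (x_2 | x_3)) & x_1 = 1 & 1/3 = 1/3
(~x_2 & (x_2 -> x_2)) | (((x_2 | x_3) -> (x_2 | x_3)) & x_1) = 2/3 | 1/3 = 2/3
~x_2 = ~1/3 = 2/3
x_3 & x_3 = 1/3 & 1/3 = 1/3
~x_2 -> (x_3 & x_3) = 2/3 -> 1/3 = 2/3
x_3 -> x_1 = 1/3 -> 1/3 = 1
(x_3 -> x_1) | x_3 = 1 | 1/3 = 1
(~x_2 -> (x_3 & x_3)) & ((x_3 -> x_1) | x_3) = 2/3 & 1 = 2/3
((~x_2 & (x_2 -> x_2)) | (((x_2 | x_3) -> (x_2 | x_3)) & x_1)) & ((~x_2 -> (x_3 & x_3)) & ((x_3 -> x_1) | x_3)) = 2/3 & 2/3 = 2/3

2/3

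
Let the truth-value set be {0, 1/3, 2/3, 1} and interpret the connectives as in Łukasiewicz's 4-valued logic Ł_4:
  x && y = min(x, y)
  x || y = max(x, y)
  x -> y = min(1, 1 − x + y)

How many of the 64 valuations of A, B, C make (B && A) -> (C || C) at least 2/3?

value 1: 50 assignments (counts)
value 2/3: 9 assignments (counts)
value 1/3: 4 assignments
value 0: 1 assignment
So 59 of the 64 assignments meet the threshold.

59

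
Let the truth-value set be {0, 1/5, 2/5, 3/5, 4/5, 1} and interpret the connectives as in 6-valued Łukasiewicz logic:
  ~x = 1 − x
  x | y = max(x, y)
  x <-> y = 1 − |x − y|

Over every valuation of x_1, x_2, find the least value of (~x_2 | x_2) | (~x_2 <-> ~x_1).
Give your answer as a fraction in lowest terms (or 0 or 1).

Take x_1 = 0, x_2 = 2/5:
~x_2 = ~2/5 = 3/5
~x_2 | x_2 = 3/5 | 2/5 = 3/5
~x_2 = ~2/5 = 3/5
~x_1 = ~0 = 1
~x_2 <-> ~x_1 = 3/5 <-> 1 = 3/5
(~x_2 | x_2) | (~x_2 <-> ~x_1) = 3/5 | 3/5 = 3/5
No assignment yields a value below 3/5, so this is the minimum.

3/5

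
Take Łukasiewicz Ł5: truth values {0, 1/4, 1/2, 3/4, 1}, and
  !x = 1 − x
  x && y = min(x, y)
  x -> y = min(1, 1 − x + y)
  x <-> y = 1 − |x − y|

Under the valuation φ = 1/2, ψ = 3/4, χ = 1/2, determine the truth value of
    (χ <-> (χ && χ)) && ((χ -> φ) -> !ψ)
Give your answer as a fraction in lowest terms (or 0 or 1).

χ && χ = 1/2 && 1/2 = 1/2
χ <-> (χ && χ) = 1/2 <-> 1/2 = 1
χ -> φ = 1/2 -> 1/2 = 1
!ψ = !3/4 = 1/4
(χ -> φ) -> !ψ = 1 -> 1/4 = 1/4
(χ <-> (χ && χ)) && ((χ -> φ) -> !ψ) = 1 && 1/4 = 1/4

1/4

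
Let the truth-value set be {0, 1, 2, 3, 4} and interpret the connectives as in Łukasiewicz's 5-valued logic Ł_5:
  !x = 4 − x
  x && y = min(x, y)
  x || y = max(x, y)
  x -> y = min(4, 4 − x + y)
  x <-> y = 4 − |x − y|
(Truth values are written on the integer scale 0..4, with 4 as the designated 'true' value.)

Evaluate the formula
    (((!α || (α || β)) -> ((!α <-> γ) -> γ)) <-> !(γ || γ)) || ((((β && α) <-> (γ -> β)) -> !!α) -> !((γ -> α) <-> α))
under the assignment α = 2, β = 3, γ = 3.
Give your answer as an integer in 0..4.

1

!α = !2 = 2
α || β = 2 || 3 = 3
!α || (α || β) = 2 || 3 = 3
!α = !2 = 2
!α <-> γ = 2 <-> 3 = 3
(!α <-> γ) -> γ = 3 -> 3 = 4
(!α || (α || β)) -> ((!α <-> γ) -> γ) = 3 -> 4 = 4
γ || γ = 3 || 3 = 3
!(γ || γ) = !3 = 1
((!α || (α || β)) -> ((!α <-> γ) -> γ)) <-> !(γ || γ) = 4 <-> 1 = 1
β && α = 3 && 2 = 2
γ -> β = 3 -> 3 = 4
(β && α) <-> (γ -> β) = 2 <-> 4 = 2
!α = !2 = 2
!!α = !2 = 2
((β && α) <-> (γ -> β)) -> !!α = 2 -> 2 = 4
γ -> α = 3 -> 2 = 3
(γ -> α) <-> α = 3 <-> 2 = 3
!((γ -> α) <-> α) = !3 = 1
(((β && α) <-> (γ -> β)) -> !!α) -> !((γ -> α) <-> α) = 4 -> 1 = 1
(((!α || (α || β)) -> ((!α <-> γ) -> γ)) <-> !(γ || γ)) || ((((β && α) <-> (γ -> β)) -> !!α) -> !((γ -> α) <-> α)) = 1 || 1 = 1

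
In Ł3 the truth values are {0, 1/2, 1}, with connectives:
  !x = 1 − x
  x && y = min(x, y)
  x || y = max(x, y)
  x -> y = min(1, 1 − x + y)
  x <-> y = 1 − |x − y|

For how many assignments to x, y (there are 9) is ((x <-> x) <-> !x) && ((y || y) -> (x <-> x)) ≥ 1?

x = 0, y = 0 ↦ 1  ≥
x = 0, y = 1/2 ↦ 1  ≥
x = 0, y = 1 ↦ 1  ≥
x = 1/2, y = 0 ↦ 1/2  <
x = 1/2, y = 1/2 ↦ 1/2  <
x = 1/2, y = 1 ↦ 1/2  <
x = 1, y = 0 ↦ 0  <
x = 1, y = 1/2 ↦ 0  <
x = 1, y = 1 ↦ 0  <
So 3 of the 9 assignments meet the threshold.

3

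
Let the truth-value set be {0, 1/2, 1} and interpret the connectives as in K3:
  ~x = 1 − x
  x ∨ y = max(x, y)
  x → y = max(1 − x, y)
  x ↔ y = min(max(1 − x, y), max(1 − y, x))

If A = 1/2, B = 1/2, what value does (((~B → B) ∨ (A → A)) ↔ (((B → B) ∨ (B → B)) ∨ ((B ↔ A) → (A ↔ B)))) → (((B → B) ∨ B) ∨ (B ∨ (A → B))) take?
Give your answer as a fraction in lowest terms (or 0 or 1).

1/2

~B = ~1/2 = 1/2
~B → B = 1/2 → 1/2 = 1/2
A → A = 1/2 → 1/2 = 1/2
(~B → B) ∨ (A → A) = 1/2 ∨ 1/2 = 1/2
B → B = 1/2 → 1/2 = 1/2
B → B = 1/2 → 1/2 = 1/2
(B → B) ∨ (B → B) = 1/2 ∨ 1/2 = 1/2
B ↔ A = 1/2 ↔ 1/2 = 1/2
A ↔ B = 1/2 ↔ 1/2 = 1/2
(B ↔ A) → (A ↔ B) = 1/2 → 1/2 = 1/2
((B → B) ∨ (B → B)) ∨ ((B ↔ A) → (A ↔ B)) = 1/2 ∨ 1/2 = 1/2
((~B → B) ∨ (A → A)) ↔ (((B → B) ∨ (B → B)) ∨ ((B ↔ A) → (A ↔ B))) = 1/2 ↔ 1/2 = 1/2
B → B = 1/2 → 1/2 = 1/2
(B → B) ∨ B = 1/2 ∨ 1/2 = 1/2
A → B = 1/2 → 1/2 = 1/2
B ∨ (A → B) = 1/2 ∨ 1/2 = 1/2
((B → B) ∨ B) ∨ (B ∨ (A → B)) = 1/2 ∨ 1/2 = 1/2
(((~B → B) ∨ (A → A)) ↔ (((B → B) ∨ (B → B)) ∨ ((B ↔ A) → (A ↔ B)))) → (((B → B) ∨ B) ∨ (B ∨ (A → B))) = 1/2 → 1/2 = 1/2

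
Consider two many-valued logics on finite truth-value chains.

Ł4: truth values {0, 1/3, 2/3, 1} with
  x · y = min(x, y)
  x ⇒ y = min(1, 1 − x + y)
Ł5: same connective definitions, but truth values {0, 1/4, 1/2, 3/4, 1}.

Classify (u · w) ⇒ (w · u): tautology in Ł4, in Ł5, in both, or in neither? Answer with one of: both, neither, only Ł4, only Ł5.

both

In Ł4: every assignment gives 1 — tautology.
In Ł5: every assignment gives 1 — tautology.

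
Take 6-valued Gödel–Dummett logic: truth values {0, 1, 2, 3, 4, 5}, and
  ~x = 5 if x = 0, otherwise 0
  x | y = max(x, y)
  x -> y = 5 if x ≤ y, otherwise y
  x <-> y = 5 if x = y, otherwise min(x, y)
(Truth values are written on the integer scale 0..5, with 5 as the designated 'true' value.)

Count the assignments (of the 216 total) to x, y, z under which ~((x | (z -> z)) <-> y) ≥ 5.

value 5: 36 assignments (counts)
value 0: 180 assignments
So 36 of the 216 assignments meet the threshold.

36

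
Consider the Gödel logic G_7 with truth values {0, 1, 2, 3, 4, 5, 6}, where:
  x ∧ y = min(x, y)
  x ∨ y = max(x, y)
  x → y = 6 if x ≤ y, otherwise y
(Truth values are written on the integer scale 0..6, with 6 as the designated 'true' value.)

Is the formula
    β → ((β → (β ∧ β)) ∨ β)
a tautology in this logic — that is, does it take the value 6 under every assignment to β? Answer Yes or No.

Yes

β = 0 ↦ 6
β = 1 ↦ 6
β = 2 ↦ 6
β = 3 ↦ 6
β = 4 ↦ 6
β = 5 ↦ 6
β = 6 ↦ 6
Every assignment gives a value ≥ 6.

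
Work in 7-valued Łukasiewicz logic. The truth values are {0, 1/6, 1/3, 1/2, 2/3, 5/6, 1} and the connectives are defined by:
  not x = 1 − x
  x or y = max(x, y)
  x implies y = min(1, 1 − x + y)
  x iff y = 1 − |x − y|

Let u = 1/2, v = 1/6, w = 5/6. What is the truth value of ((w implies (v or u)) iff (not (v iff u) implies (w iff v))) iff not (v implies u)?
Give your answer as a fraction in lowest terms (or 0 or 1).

v or u = 1/6 or 1/2 = 1/2
w implies (v or u) = 5/6 implies 1/2 = 2/3
v iff u = 1/6 iff 1/2 = 2/3
not (v iff u) = not 2/3 = 1/3
w iff v = 5/6 iff 1/6 = 1/3
not (v iff u) implies (w iff v) = 1/3 implies 1/3 = 1
(w implies (v or u)) iff (not (v iff u) implies (w iff v)) = 2/3 iff 1 = 2/3
v implies u = 1/6 implies 1/2 = 1
not (v implies u) = not 1 = 0
((w implies (v or u)) iff (not (v iff u) implies (w iff v))) iff not (v implies u) = 2/3 iff 0 = 1/3

1/3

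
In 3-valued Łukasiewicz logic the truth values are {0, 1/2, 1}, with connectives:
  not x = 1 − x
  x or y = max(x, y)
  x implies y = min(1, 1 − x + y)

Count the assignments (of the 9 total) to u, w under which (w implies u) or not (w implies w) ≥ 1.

6

u = 0, w = 0 ↦ 1  ≥
u = 0, w = 1/2 ↦ 1/2  <
u = 0, w = 1 ↦ 0  <
u = 1/2, w = 0 ↦ 1  ≥
u = 1/2, w = 1/2 ↦ 1  ≥
u = 1/2, w = 1 ↦ 1/2  <
u = 1, w = 0 ↦ 1  ≥
u = 1, w = 1/2 ↦ 1  ≥
u = 1, w = 1 ↦ 1  ≥
So 6 of the 9 assignments meet the threshold.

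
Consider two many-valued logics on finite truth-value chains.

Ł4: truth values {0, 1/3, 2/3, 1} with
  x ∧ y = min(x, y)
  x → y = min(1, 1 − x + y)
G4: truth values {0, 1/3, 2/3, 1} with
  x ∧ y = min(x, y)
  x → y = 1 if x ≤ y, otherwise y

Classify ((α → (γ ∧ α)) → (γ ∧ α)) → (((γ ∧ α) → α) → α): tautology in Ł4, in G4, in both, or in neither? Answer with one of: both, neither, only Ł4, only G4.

only Ł4

In Ł4: every assignment gives 1 — tautology.
In G4: at α = 1/3, γ = 0 the value is 1/3 — not a tautology.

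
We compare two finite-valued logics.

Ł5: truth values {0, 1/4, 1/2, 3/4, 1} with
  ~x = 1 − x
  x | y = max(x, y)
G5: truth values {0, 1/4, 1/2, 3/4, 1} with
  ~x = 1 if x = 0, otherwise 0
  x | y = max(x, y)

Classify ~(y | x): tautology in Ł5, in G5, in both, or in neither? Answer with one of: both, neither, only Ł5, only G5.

In Ł5: at x = 0, y = 1/4 the value is 3/4 — not a tautology.
In G5: at x = 0, y = 1/4 the value is 0 — not a tautology.

neither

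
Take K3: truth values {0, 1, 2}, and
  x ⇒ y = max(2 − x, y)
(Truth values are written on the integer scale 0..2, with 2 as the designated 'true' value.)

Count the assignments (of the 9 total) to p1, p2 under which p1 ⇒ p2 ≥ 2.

5

p1 = 0, p2 = 0 ↦ 2  ≥
p1 = 0, p2 = 1 ↦ 2  ≥
p1 = 0, p2 = 2 ↦ 2  ≥
p1 = 1, p2 = 0 ↦ 1  <
p1 = 1, p2 = 1 ↦ 1  <
p1 = 1, p2 = 2 ↦ 2  ≥
p1 = 2, p2 = 0 ↦ 0  <
p1 = 2, p2 = 1 ↦ 1  <
p1 = 2, p2 = 2 ↦ 2  ≥
So 5 of the 9 assignments meet the threshold.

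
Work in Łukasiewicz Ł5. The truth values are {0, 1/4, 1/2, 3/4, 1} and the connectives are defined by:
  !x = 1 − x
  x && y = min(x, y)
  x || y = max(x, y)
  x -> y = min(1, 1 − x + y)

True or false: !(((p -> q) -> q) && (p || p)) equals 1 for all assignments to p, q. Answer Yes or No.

Counterexample: take p = 1/4, q = 0.
p -> q = 1/4 -> 0 = 3/4
(p -> q) -> q = 3/4 -> 0 = 1/4
p || p = 1/4 || 1/4 = 1/4
((p -> q) -> q) && (p || p) = 1/4 && 1/4 = 1/4
!(((p -> q) -> q) && (p || p)) = !1/4 = 3/4
This gives 3/4 ≠ 1.

No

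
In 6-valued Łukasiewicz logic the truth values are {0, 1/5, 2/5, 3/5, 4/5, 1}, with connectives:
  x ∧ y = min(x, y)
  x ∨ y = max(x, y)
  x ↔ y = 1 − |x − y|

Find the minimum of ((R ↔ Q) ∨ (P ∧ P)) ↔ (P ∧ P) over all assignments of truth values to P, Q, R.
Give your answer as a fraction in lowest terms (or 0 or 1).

Take P = 0, Q = 0, R = 0:
R ↔ Q = 0 ↔ 0 = 1
P ∧ P = 0 ∧ 0 = 0
(R ↔ Q) ∨ (P ∧ P) = 1 ∨ 0 = 1
P ∧ P = 0 ∧ 0 = 0
((R ↔ Q) ∨ (P ∧ P)) ↔ (P ∧ P) = 1 ↔ 0 = 0
No assignment yields a value below 0, so this is the minimum.

0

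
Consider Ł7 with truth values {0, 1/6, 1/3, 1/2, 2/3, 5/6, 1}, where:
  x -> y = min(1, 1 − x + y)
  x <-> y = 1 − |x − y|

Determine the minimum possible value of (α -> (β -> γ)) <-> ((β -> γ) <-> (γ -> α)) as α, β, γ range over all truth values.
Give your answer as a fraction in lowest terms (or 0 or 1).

0

Take α = 0, β = 0, γ = 1:
β -> γ = 0 -> 1 = 1
α -> (β -> γ) = 0 -> 1 = 1
β -> γ = 0 -> 1 = 1
γ -> α = 1 -> 0 = 0
(β -> γ) <-> (γ -> α) = 1 <-> 0 = 0
(α -> (β -> γ)) <-> ((β -> γ) <-> (γ -> α)) = 1 <-> 0 = 0
No assignment yields a value below 0, so this is the minimum.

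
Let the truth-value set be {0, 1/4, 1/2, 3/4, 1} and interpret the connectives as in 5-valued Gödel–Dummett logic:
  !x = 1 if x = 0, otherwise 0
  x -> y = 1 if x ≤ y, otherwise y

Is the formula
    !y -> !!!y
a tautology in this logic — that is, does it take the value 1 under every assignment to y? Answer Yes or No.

y = 0 ↦ 1
y = 1/4 ↦ 1
y = 1/2 ↦ 1
y = 3/4 ↦ 1
y = 1 ↦ 1
Every assignment gives a value ≥ 1.

Yes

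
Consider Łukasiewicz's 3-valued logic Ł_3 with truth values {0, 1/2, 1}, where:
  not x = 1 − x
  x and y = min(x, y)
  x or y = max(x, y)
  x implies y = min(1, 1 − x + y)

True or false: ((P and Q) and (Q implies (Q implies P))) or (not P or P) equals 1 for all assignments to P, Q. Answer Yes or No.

No

Counterexample: take P = 1/2, Q = 0.
P and Q = 1/2 and 0 = 0
Q implies P = 0 implies 1/2 = 1
Q implies (Q implies P) = 0 implies 1 = 1
(P and Q) and (Q implies (Q implies P)) = 0 and 1 = 0
not P = not 1/2 = 1/2
not P or P = 1/2 or 1/2 = 1/2
((P and Q) and (Q implies (Q implies P))) or (not P or P) = 0 or 1/2 = 1/2
This gives 1/2 ≠ 1.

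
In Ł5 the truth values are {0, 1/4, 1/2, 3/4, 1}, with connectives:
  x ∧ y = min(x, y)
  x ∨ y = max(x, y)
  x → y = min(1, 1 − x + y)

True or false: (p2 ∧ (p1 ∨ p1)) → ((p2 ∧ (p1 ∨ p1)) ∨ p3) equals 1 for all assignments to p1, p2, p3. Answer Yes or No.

At p1 = 1/2, p2 = 1/4, p3 = 1, for instance:
p1 ∨ p1 = 1/2 ∨ 1/2 = 1/2
p2 ∧ (p1 ∨ p1) = 1/4 ∧ 1/2 = 1/4
(p2 ∧ (p1 ∨ p1)) ∨ p3 = 1/4 ∨ 1 = 1
(p2 ∧ (p1 ∨ p1)) → ((p2 ∧ (p1 ∨ p1)) ∨ p3) = 1/4 → 1 = 1
and checking the remaining 124 assignments likewise gives ≥ 1 in every case.

Yes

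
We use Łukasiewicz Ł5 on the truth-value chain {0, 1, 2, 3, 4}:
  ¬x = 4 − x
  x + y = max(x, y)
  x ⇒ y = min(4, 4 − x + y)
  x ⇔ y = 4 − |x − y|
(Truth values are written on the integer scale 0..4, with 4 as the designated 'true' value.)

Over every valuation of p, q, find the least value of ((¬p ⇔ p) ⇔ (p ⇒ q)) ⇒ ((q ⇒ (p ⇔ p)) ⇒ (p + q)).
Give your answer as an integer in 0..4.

2

Take p = 1, q = 0:
¬p = ¬1 = 3
¬p ⇔ p = 3 ⇔ 1 = 2
p ⇒ q = 1 ⇒ 0 = 3
(¬p ⇔ p) ⇔ (p ⇒ q) = 2 ⇔ 3 = 3
p ⇔ p = 1 ⇔ 1 = 4
q ⇒ (p ⇔ p) = 0 ⇒ 4 = 4
p + q = 1 + 0 = 1
(q ⇒ (p ⇔ p)) ⇒ (p + q) = 4 ⇒ 1 = 1
((¬p ⇔ p) ⇔ (p ⇒ q)) ⇒ ((q ⇒ (p ⇔ p)) ⇒ (p + q)) = 3 ⇒ 1 = 2
No assignment yields a value below 2, so this is the minimum.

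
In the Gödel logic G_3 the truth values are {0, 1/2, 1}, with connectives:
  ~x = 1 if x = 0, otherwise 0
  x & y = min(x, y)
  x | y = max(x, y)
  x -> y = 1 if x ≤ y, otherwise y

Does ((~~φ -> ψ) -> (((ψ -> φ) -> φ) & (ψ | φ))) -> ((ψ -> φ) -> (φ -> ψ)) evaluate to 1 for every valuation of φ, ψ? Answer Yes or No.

No

Counterexample: take φ = 1/2, ψ = 0.
~φ = ~1/2 = 0
~~φ = ~0 = 1
~~φ -> ψ = 1 -> 0 = 0
ψ -> φ = 0 -> 1/2 = 1
(ψ -> φ) -> φ = 1 -> 1/2 = 1/2
ψ | φ = 0 | 1/2 = 1/2
((ψ -> φ) -> φ) & (ψ | φ) = 1/2 & 1/2 = 1/2
(~~φ -> ψ) -> (((ψ -> φ) -> φ) & (ψ | φ)) = 0 -> 1/2 = 1
ψ -> φ = 0 -> 1/2 = 1
φ -> ψ = 1/2 -> 0 = 0
(ψ -> φ) -> (φ -> ψ) = 1 -> 0 = 0
((~~φ -> ψ) -> (((ψ -> φ) -> φ) & (ψ | φ))) -> ((ψ -> φ) -> (φ -> ψ)) = 1 -> 0 = 0
This gives 0 ≠ 1.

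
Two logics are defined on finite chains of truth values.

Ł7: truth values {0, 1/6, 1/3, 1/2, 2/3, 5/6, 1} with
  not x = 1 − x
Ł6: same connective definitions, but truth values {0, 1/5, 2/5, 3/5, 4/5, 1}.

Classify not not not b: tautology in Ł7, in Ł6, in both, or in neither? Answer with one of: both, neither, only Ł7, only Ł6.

neither

In Ł7: at b = 1/6 the value is 5/6 — not a tautology.
In Ł6: at b = 1/5 the value is 4/5 — not a tautology.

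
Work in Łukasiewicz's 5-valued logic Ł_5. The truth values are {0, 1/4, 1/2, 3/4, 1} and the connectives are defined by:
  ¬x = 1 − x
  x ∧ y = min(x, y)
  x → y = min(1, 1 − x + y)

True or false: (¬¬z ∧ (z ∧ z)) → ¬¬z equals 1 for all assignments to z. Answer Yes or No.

Yes

z = 0 ↦ 1
z = 1/4 ↦ 1
z = 1/2 ↦ 1
z = 3/4 ↦ 1
z = 1 ↦ 1
Every assignment gives a value ≥ 1.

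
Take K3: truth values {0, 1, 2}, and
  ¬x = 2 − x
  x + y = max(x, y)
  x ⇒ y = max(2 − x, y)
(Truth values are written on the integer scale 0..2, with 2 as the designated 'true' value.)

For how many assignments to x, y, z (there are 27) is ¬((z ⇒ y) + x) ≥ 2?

value 2: 1 assignment (counts)
value 1: 7 assignments
value 0: 19 assignments
So 1 of the 27 assignments meets the threshold.

1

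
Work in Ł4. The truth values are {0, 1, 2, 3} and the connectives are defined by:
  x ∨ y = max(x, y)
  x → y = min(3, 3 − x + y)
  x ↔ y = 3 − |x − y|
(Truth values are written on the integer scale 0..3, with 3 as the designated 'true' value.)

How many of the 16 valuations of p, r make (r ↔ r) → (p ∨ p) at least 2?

p = 0, r = 0 ↦ 0  <
p = 0, r = 1 ↦ 0  <
p = 0, r = 2 ↦ 0  <
p = 0, r = 3 ↦ 0  <
p = 1, r = 0 ↦ 1  <
p = 1, r = 1 ↦ 1  <
p = 1, r = 2 ↦ 1  <
p = 1, r = 3 ↦ 1  <
p = 2, r = 0 ↦ 2  ≥
p = 2, r = 1 ↦ 2  ≥
p = 2, r = 2 ↦ 2  ≥
p = 2, r = 3 ↦ 2  ≥
p = 3, r = 0 ↦ 3  ≥
p = 3, r = 1 ↦ 3  ≥
p = 3, r = 2 ↦ 3  ≥
p = 3, r = 3 ↦ 3  ≥
So 8 of the 16 assignments meet the threshold.

8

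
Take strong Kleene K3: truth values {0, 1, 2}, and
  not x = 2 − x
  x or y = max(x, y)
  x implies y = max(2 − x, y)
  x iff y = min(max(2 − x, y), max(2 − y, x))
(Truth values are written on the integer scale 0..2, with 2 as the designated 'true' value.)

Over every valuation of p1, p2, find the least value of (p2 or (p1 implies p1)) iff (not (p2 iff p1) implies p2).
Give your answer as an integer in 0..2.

0

Take p1 = 2, p2 = 0:
p1 implies p1 = 2 implies 2 = 2
p2 or (p1 implies p1) = 0 or 2 = 2
p2 iff p1 = 0 iff 2 = 0
not (p2 iff p1) = not 0 = 2
not (p2 iff p1) implies p2 = 2 implies 0 = 0
(p2 or (p1 implies p1)) iff (not (p2 iff p1) implies p2) = 2 iff 0 = 0
No assignment yields a value below 0, so this is the minimum.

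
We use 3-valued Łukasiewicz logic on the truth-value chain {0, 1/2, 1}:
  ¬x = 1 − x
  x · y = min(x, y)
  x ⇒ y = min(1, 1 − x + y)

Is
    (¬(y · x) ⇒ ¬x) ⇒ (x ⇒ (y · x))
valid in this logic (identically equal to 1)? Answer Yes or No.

Yes

x = 0, y = 0 ↦ 1
x = 0, y = 1/2 ↦ 1
x = 0, y = 1 ↦ 1
x = 1/2, y = 0 ↦ 1
x = 1/2, y = 1/2 ↦ 1
x = 1/2, y = 1 ↦ 1
x = 1, y = 0 ↦ 1
x = 1, y = 1/2 ↦ 1
x = 1, y = 1 ↦ 1
Every assignment gives a value ≥ 1.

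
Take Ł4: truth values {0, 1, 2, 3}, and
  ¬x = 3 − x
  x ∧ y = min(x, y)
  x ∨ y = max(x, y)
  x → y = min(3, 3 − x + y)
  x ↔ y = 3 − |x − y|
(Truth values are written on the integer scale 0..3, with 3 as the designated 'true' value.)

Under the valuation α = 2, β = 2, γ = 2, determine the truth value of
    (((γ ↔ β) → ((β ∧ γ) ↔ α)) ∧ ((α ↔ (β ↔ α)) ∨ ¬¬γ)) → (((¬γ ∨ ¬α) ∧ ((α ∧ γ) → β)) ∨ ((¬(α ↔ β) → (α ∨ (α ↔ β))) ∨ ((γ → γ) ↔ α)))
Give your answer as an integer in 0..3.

γ ↔ β = 2 ↔ 2 = 3
β ∧ γ = 2 ∧ 2 = 2
(β ∧ γ) ↔ α = 2 ↔ 2 = 3
(γ ↔ β) → ((β ∧ γ) ↔ α) = 3 → 3 = 3
β ↔ α = 2 ↔ 2 = 3
α ↔ (β ↔ α) = 2 ↔ 3 = 2
¬γ = ¬2 = 1
¬¬γ = ¬1 = 2
(α ↔ (β ↔ α)) ∨ ¬¬γ = 2 ∨ 2 = 2
((γ ↔ β) → ((β ∧ γ) ↔ α)) ∧ ((α ↔ (β ↔ α)) ∨ ¬¬γ) = 3 ∧ 2 = 2
¬γ = ¬2 = 1
¬α = ¬2 = 1
¬γ ∨ ¬α = 1 ∨ 1 = 1
α ∧ γ = 2 ∧ 2 = 2
(α ∧ γ) → β = 2 → 2 = 3
(¬γ ∨ ¬α) ∧ ((α ∧ γ) → β) = 1 ∧ 3 = 1
α ↔ β = 2 ↔ 2 = 3
¬(α ↔ β) = ¬3 = 0
α ↔ β = 2 ↔ 2 = 3
α ∨ (α ↔ β) = 2 ∨ 3 = 3
¬(α ↔ β) → (α ∨ (α ↔ β)) = 0 → 3 = 3
γ → γ = 2 → 2 = 3
(γ → γ) ↔ α = 3 ↔ 2 = 2
(¬(α ↔ β) → (α ∨ (α ↔ β))) ∨ ((γ → γ) ↔ α) = 3 ∨ 2 = 3
((¬γ ∨ ¬α) ∧ ((α ∧ γ) → β)) ∨ ((¬(α ↔ β) → (α ∨ (α ↔ β))) ∨ ((γ → γ) ↔ α)) = 1 ∨ 3 = 3
(((γ ↔ β) → ((β ∧ γ) ↔ α)) ∧ ((α ↔ (β ↔ α)) ∨ ¬¬γ)) → (((¬γ ∨ ¬α) ∧ ((α ∧ γ) → β)) ∨ ((¬(α ↔ β) → (α ∨ (α ↔ β))) ∨ ((γ → γ) ↔ α))) = 2 → 3 = 3

3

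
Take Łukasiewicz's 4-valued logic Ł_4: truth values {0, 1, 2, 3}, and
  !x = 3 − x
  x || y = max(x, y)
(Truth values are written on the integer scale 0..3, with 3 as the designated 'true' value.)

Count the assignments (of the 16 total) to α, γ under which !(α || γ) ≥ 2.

α = 0, γ = 0 ↦ 3  ≥
α = 0, γ = 1 ↦ 2  ≥
α = 0, γ = 2 ↦ 1  <
α = 0, γ = 3 ↦ 0  <
α = 1, γ = 0 ↦ 2  ≥
α = 1, γ = 1 ↦ 2  ≥
α = 1, γ = 2 ↦ 1  <
α = 1, γ = 3 ↦ 0  <
α = 2, γ = 0 ↦ 1  <
α = 2, γ = 1 ↦ 1  <
α = 2, γ = 2 ↦ 1  <
α = 2, γ = 3 ↦ 0  <
α = 3, γ = 0 ↦ 0  <
α = 3, γ = 1 ↦ 0  <
α = 3, γ = 2 ↦ 0  <
α = 3, γ = 3 ↦ 0  <
So 4 of the 16 assignments meet the threshold.

4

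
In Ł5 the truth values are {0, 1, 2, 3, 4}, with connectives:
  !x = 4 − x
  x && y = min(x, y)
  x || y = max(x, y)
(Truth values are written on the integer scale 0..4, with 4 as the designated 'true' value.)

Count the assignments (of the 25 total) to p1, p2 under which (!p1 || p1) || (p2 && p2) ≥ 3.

value 4: 13 assignments (counts)
value 3: 9 assignments (counts)
value 2: 3 assignments
So 22 of the 25 assignments meet the threshold.

22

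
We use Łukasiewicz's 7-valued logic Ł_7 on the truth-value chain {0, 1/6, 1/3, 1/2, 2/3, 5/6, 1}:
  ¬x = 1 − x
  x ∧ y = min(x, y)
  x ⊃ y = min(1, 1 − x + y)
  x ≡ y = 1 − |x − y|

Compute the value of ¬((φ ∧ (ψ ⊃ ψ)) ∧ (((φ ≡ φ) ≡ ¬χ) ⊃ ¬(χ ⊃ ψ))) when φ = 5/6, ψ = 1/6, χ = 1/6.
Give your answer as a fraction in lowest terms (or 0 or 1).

ψ ⊃ ψ = 1/6 ⊃ 1/6 = 1
φ ∧ (ψ ⊃ ψ) = 5/6 ∧ 1 = 5/6
φ ≡ φ = 5/6 ≡ 5/6 = 1
¬χ = ¬1/6 = 5/6
(φ ≡ φ) ≡ ¬χ = 1 ≡ 5/6 = 5/6
χ ⊃ ψ = 1/6 ⊃ 1/6 = 1
¬(χ ⊃ ψ) = ¬1 = 0
((φ ≡ φ) ≡ ¬χ) ⊃ ¬(χ ⊃ ψ) = 5/6 ⊃ 0 = 1/6
(φ ∧ (ψ ⊃ ψ)) ∧ (((φ ≡ φ) ≡ ¬χ) ⊃ ¬(χ ⊃ ψ)) = 5/6 ∧ 1/6 = 1/6
¬((φ ∧ (ψ ⊃ ψ)) ∧ (((φ ≡ φ) ≡ ¬χ) ⊃ ¬(χ ⊃ ψ))) = ¬1/6 = 5/6

5/6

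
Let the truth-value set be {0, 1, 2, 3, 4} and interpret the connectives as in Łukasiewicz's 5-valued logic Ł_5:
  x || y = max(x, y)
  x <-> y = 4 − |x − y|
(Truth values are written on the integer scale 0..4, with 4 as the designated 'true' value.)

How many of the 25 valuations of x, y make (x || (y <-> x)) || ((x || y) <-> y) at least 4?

value 4: 19 assignments (counts)
value 3: 5 assignments
value 2: 1 assignment
So 19 of the 25 assignments meet the threshold.

19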